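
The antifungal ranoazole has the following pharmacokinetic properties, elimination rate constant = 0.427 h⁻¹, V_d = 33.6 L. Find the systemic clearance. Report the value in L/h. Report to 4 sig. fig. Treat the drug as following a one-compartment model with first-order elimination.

14.35 L/h

CL = k × Vd = 0.427 × 33.6 = 14.35 L/h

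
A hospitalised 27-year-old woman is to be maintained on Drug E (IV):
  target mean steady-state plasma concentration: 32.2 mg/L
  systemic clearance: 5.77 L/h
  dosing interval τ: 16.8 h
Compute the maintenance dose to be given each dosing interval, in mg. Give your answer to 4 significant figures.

At steady state, Dose/τ = Css × CL.
Dose = Css × CL × τ = 32.2 × 5.770 × 16.8 = 3121 mg

3121 mg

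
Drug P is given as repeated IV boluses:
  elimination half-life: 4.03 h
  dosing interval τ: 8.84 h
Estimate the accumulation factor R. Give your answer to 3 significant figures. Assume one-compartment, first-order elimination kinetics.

1.28

k = ln2 / t½ = 0.693147 / 4.03 = 0.1720 h⁻¹
e^(−kτ) = e^(−0.1720 × 8.84) = 0.2186
Accumulation ratio R = 1 / (1 − e^(−kτ)) = 1 / (1 − 0.2186) = 1.280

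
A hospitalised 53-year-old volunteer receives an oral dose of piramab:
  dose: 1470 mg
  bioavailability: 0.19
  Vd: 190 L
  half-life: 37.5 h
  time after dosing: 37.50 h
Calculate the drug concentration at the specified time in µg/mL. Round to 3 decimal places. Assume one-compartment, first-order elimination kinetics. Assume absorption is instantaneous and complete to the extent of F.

Amount reaching circulation = F × Dose = 0.19 × 1470 = 279.3 mg
C₀ = F·Dose / Vd = 279.3 / 190 = 1.470 mg/L
k = ln2 / t½ = 0.693147 / 37.5 = 0.01848 h⁻¹
t / t½ = 37.50 / 37.5 = 1 half-lives
C = C₀ × (1/2)^1 = 1.470 × 0.5000 = 0.7350 mg/L
(0.7350 mg/L = 0.7350 µg/mL)

0.735 µg/mL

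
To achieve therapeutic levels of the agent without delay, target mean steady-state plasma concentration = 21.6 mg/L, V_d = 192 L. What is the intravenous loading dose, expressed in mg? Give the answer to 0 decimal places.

LD = Css × Vd = 21.6 × 192 = 4147 mg

4147 mg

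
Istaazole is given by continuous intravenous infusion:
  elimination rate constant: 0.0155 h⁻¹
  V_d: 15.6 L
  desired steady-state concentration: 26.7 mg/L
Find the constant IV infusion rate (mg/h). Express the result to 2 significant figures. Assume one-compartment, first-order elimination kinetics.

CL = k × Vd = 0.01550 × 15.6 = 0.2418 L/h
At steady state, infusion rate R₀ = Css × CL = 26.7 × 0.2418 = 6.456 mg/h

6.5 mg/h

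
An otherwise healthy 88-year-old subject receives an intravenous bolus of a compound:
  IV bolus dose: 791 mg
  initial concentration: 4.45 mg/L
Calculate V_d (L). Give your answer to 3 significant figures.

Vd = Dose / C₀ = 791.0 / 4.45 = 177.8 L

178 L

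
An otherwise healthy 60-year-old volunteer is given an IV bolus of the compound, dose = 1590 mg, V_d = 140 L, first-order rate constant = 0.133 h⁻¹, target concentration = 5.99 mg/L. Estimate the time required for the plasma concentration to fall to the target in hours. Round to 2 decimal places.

4.81 h

C₀ = Dose / Vd = 1590 / 140 = 11.36 mg/L
t = ln(C₀ / C) / k = ln(11.36 / 5.99) / 0.1330
  = ln(1.896) / 0.1330 = 0.6397 / 0.1330 = 4.810 h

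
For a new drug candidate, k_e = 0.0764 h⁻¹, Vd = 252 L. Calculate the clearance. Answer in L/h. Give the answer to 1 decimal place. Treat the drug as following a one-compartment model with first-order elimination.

19.3 L/h

CL = k × Vd = 0.0764 × 252 = 19.25 L/h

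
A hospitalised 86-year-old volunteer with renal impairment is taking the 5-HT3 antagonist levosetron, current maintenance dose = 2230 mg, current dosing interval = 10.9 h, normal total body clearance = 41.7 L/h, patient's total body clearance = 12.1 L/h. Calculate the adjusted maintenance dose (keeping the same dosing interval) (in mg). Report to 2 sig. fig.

650 mg

To keep the same average steady-state level, dosing rate must scale with clearance.
CL ratio = 12.1 / 41.7 = 0.2902
New dose (same interval) = 2230 × 0.2902 = 647.1 mg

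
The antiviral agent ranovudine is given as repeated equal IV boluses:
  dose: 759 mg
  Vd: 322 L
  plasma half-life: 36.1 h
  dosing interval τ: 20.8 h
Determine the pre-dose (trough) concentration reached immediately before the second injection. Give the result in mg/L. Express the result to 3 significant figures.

1.58 mg/L

C₀ per dose = Dose / Vd = 759 / 322 = 2.357 mg/L
k = ln2 / t½ = 0.693147 / 36.1 = 0.01920 h⁻¹
Fraction remaining after one interval: r = e^(−kτ) = e^(−0.01920 × 20.8) = 0.6707
Before dose 2, 1 dose has been given (aged 1τ).
C_trough = C₀ × r = 2.357 × 0.6707 = 1.581 mg/L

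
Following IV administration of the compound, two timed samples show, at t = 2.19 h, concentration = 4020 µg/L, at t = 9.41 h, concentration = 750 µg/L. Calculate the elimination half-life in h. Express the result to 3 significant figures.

k = ln(C₁/C₂) / (t₂ − t₁) = ln(4020/750) / (9.41 − 2.19)
  = 1.679 / 7.220 = 0.2325 h⁻¹
t½ = ln2 / k = 0.693147 / 0.2325 = 2.981 h

2.98 h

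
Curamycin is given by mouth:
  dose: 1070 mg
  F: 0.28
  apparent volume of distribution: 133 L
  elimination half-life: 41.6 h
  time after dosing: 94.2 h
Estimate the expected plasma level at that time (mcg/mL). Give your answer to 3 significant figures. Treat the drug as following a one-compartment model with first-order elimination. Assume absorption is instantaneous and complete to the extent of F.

0.469 mcg/mL

Amount reaching circulation = F × Dose = 0.28 × 1070 = 299.6 mg
C₀ = F·Dose / Vd = 299.6 / 133 = 2.253 mg/L
k = ln2 / t½ = 0.693147 / 41.6 = 0.01666 h⁻¹
C = C₀ · e^(−k·t) = 2.253 × e^(−0.01666 × 94.2)
  = 2.253 × 0.2082 = 0.4691 mg/L
(0.4691 mg/L = 0.4691 mcg/mL)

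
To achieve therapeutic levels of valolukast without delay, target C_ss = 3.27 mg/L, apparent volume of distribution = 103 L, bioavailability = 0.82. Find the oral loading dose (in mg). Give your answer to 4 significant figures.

410.7 mg

LD = Css × Vd / F = 3.27 × 103 / 0.82 = 410.7 mg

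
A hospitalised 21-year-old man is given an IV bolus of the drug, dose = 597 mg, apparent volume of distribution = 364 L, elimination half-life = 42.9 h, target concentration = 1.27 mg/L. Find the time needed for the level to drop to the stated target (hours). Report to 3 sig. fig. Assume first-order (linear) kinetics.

C₀ = Dose / Vd = 597.0 / 364 = 1.640 mg/L
k = ln2 / t½ = 0.693147 / 42.9 = 0.01616 h⁻¹
t = ln(C₀ / C) / k = ln(1.640 / 1.27) / 0.01616
  = ln(1.291) / 0.01616 = 0.2554 / 0.01616 = 15.80 h

15.8 h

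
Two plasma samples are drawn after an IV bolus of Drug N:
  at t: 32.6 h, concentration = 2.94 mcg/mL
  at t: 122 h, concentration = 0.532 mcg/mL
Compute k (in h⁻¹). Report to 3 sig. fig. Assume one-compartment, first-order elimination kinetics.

k = ln(C₁/C₂) / (t₂ − t₁) = ln(2.94/0.532) / (122 − 32.6)
  = 1.710 / 89.40 = 0.01913 h⁻¹

0.0191 h⁻¹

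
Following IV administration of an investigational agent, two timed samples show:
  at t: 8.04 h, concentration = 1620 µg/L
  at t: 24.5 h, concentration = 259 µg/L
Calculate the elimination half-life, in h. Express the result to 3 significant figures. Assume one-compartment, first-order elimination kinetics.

k = ln(C₁/C₂) / (t₂ − t₁) = ln(1620/259) / (24.5 − 8.04)
  = 1.833 / 16.46 = 0.1114 h⁻¹
t½ = ln2 / k = 0.693147 / 0.1114 = 6.222 h

6.22 h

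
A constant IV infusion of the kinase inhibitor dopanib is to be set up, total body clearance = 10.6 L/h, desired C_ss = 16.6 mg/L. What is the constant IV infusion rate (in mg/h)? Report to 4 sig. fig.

At steady state, infusion rate R₀ = Css × CL = 16.6 × 10.60 = 176.0 mg/h

176.0 mg/h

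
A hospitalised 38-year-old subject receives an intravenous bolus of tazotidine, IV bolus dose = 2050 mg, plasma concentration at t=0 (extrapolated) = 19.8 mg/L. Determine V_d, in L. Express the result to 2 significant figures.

Vd = Dose / C₀ = 2050 / 19.8 = 103.5 L

100 L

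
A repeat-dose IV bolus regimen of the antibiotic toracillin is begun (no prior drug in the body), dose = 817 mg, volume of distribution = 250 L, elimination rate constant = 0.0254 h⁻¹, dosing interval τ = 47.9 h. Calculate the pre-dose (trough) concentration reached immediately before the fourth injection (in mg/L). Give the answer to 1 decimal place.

1.3 mg/L

C₀ per dose = Dose / Vd = 817 / 250 = 3.268 mg/L
Fraction remaining after one interval: r = e^(−kτ) = e^(−0.02540 × 47.9) = 0.2962
Before dose 4, 3 doses have been given (aged 1τ, 2τ, 3τ).
C_trough = C₀ × (r + r² + … + r^3) = C₀ × r(1−r^3)/(1−r)
        = 3.268 × 0.2962 × (1 − 0.02599) / (1 − 0.2962) = 1.340 mg/L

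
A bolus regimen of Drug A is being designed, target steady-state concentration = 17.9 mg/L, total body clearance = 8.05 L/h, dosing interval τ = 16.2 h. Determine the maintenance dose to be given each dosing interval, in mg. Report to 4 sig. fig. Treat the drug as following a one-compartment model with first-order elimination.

At steady state, Dose/τ = Css × CL.
Dose = Css × CL × τ = 17.9 × 8.050 × 16.2 = 2334 mg

2334 mg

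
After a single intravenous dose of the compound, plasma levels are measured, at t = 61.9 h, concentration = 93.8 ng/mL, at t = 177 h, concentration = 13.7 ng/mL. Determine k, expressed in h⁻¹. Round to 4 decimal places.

k = ln(C₁/C₂) / (t₂ − t₁) = ln(93.8/13.7) / (177 − 61.9)
  = 1.924 / 115.1 = 0.01672 h⁻¹

0.0167 h⁻¹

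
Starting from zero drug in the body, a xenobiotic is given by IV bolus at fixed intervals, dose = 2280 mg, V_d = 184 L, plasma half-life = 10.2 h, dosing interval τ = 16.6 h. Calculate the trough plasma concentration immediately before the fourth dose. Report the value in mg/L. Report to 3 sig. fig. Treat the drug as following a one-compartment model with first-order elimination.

5.73 mg/L

C₀ per dose = Dose / Vd = 2280 / 184 = 12.39 mg/L
k = ln2 / t½ = 0.693147 / 10.2 = 0.06796 h⁻¹
Fraction remaining after one interval: r = e^(−kτ) = e^(−0.06796 × 16.6) = 0.3236
Before dose 4, 3 doses have been given (aged 1τ, 2τ, 3τ).
C_trough = C₀ × (r + r² + … + r^3) = C₀ × r(1−r^3)/(1−r)
        = 12.39 × 0.3236 × (1 − 0.03389) / (1 − 0.3236) = 5.727 mg/L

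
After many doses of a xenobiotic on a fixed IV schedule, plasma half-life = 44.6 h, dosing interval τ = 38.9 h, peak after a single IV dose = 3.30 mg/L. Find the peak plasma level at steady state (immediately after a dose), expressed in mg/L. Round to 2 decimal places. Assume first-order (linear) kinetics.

k = ln2 / t½ = 0.693147 / 44.6 = 0.01554 h⁻¹
e^(−kτ) = e^(−0.01554 × 38.9) = 0.5463
Accumulation ratio R = 1 / (1 − e^(−kτ)) = 1 / (1 − 0.5463) = 2.204
Steady-state peak = C₀ × R = 3.30 × 2.204 = 7.273 mg/L

7.27 mg/L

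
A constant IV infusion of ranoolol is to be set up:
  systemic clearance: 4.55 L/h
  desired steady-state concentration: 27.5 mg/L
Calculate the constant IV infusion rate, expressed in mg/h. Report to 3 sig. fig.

125 mg/h

At steady state, infusion rate R₀ = Css × CL = 27.5 × 4.550 = 125.1 mg/h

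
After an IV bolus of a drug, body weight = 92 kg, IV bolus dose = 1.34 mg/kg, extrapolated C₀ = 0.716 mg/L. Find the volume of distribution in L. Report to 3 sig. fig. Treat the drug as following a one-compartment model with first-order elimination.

Dose = 1.34 × 92 = 123.3 mg
Vd = Dose / C₀ = 123.3 / 0.716 = 172.2 L

172 L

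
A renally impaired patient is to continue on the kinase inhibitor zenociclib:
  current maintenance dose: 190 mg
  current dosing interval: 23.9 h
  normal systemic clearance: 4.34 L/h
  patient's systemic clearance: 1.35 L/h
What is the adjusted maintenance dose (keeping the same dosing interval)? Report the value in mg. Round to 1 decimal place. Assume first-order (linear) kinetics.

59.1 mg

To keep the same average steady-state level, dosing rate must scale with clearance.
CL ratio = 1.35 / 4.34 = 0.3111
New dose (same interval) = 190 × 0.3111 = 59.11 mg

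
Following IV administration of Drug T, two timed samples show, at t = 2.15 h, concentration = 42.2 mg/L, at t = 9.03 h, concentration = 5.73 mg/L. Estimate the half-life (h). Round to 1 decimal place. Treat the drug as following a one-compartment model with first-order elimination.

k = ln(C₁/C₂) / (t₂ − t₁) = ln(42.2/5.73) / (9.03 − 2.15)
  = 1.997 / 6.880 = 0.2903 h⁻¹
t½ = ln2 / k = 0.693147 / 0.2903 = 2.388 h

2.4 h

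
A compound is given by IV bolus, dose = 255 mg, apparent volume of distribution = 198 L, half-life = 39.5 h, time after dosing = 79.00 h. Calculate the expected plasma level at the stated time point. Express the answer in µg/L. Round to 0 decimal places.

C₀ = Dose / Vd = 255.0 / 198 = 1.288 mg/L
k = ln2 / t½ = 0.693147 / 39.5 = 0.01755 h⁻¹
t / t½ = 79.00 / 39.5 = 2 half-lives
C = C₀ × (1/2)^2 = 1.288 × 0.2500 = 0.3220 mg/L
Convert: 0.3220 mg/L × 1000 = 322.0 µg/L

322 µg/L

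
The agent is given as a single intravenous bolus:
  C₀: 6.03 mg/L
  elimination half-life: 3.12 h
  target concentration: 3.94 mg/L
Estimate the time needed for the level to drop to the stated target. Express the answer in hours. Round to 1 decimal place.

k = ln2 / t½ = 0.693147 / 3.12 = 0.2222 h⁻¹
t = ln(C₀ / C) / k = ln(6.030 / 3.94) / 0.2222
  = ln(1.530) / 0.2222 = 0.4253 / 0.2222 = 1.914 h

1.9 h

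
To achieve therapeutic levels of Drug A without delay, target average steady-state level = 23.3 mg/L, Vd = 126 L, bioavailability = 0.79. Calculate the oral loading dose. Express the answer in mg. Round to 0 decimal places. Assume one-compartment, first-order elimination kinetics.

LD = Css × Vd / F = 23.3 × 126 / 0.79 = 3716 mg

3716 mg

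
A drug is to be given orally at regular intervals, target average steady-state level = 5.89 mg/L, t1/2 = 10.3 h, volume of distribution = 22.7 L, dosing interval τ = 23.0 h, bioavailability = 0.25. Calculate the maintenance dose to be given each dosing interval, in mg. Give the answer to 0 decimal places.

k = ln2 / t½ = 0.693147 / 10.3 = 0.06730 h⁻¹
CL = k × Vd = 0.06730 × 22.7 = 1.528 L/h
At steady state, F × (Dose/τ) = Css × CL.
Dose = Css × CL × τ / F = 5.89 × 1.528 × 23.0 / 0.25 = 828.0 mg

828 mg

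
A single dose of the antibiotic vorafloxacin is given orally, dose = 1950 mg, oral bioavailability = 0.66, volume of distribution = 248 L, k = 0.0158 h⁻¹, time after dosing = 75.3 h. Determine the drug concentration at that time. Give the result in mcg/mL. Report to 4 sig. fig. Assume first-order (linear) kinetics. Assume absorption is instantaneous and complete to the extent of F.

Amount reaching circulation = F × Dose = 0.66 × 1950 = 1287 mg
C₀ = F·Dose / Vd = 1287 / 248 = 5.190 mg/L
C = C₀ · e^(−k·t) = 5.190 × e^(−0.01580 × 75.3)
  = 5.190 × 0.3043 = 1.579 mg/L
(1.579 mg/L = 1.579 mcg/mL)

1.579 mcg/mL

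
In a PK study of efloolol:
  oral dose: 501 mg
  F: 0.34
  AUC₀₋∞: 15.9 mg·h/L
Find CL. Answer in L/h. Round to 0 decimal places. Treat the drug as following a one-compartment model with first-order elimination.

CL = F·Dose / AUC = 0.34 × 501 / 15.9 = 10.71 L/h

11 L/h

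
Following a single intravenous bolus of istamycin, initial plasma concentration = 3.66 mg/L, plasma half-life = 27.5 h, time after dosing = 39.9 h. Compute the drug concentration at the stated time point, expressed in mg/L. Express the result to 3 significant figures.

1.34 mg/L

k = ln2 / t½ = 0.693147 / 27.5 = 0.02521 h⁻¹
C = C₀ · e^(−k·t) = 3.660 × e^(−0.02521 × 39.9)
  = 3.660 × 0.3657 = 1.338 mg/L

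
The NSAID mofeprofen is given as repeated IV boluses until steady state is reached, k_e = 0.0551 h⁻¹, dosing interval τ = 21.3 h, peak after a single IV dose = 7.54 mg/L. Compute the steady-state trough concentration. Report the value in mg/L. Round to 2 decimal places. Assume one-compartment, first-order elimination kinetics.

e^(−kτ) = e^(−0.05510 × 21.3) = 0.3092
Accumulation ratio R = 1 / (1 − e^(−kτ)) = 1 / (1 − 0.3092) = 1.448
Steady-state trough = C₀ × R × e^(−kτ) = 7.54 × 1.448 × 0.3092 = 3.376 mg/L

3.38 mg/L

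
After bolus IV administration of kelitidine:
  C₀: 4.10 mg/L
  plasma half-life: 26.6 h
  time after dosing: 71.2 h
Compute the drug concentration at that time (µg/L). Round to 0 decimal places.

k = ln2 / t½ = 0.693147 / 26.6 = 0.02606 h⁻¹
C = C₀ · e^(−k·t) = 4.100 × e^(−0.02606 × 71.2)
  = 4.100 × 0.1564 = 0.6412 mg/L
Convert: 0.6412 mg/L × 1000 = 641.2 µg/L

641 µg/L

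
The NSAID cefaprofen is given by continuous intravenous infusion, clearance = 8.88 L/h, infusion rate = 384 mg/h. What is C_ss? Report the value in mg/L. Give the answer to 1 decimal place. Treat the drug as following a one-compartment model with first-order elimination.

43.2 mg/L

At steady state Css = R₀ / CL = 384 / 8.880 = 43.24 mg/L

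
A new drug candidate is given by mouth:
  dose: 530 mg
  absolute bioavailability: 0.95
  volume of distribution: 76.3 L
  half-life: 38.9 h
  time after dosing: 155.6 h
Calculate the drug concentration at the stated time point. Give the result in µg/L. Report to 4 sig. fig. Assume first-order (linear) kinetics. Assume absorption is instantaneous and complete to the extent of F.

412.4 µg/L

Amount reaching circulation = F × Dose = 0.95 × 530.0 = 503.5 mg
C₀ = F·Dose / Vd = 503.5 / 76.3 = 6.599 mg/L
k = ln2 / t½ = 0.693147 / 38.9 = 0.01782 h⁻¹
t / t½ = 155.6 / 38.9 = 4 half-lives
C = C₀ × (1/2)^4 = 6.599 × 0.06250 = 0.4124 mg/L
Convert: 0.4124 mg/L × 1000 = 412.4 µg/L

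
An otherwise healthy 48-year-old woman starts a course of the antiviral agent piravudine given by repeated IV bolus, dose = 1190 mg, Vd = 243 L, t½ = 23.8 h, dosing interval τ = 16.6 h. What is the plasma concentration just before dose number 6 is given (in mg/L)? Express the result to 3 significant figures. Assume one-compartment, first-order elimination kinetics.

7.18 mg/L

C₀ per dose = Dose / Vd = 1190 / 243 = 4.897 mg/L
k = ln2 / t½ = 0.693147 / 23.8 = 0.02912 h⁻¹
Fraction remaining after one interval: r = e^(−kτ) = e^(−0.02912 × 16.6) = 0.6167
Before dose 6, 5 doses have been given (aged 1τ, 2τ, 3τ, 4τ, 5τ).
C_trough = C₀ × (r + r² + … + r^5) = C₀ × r(1−r^5)/(1−r)
        = 4.897 × 0.6167 × (1 − 0.08920) / (1 − 0.6167) = 7.176 mg/L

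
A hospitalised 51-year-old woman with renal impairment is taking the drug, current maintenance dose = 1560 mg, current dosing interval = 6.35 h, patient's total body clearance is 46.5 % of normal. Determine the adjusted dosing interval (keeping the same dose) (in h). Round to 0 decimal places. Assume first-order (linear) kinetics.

14 h

To keep the same average steady-state level, dosing rate must scale with clearance.
CL ratio = 46.5 / 100 = 0.4650
New interval (same dose) = 6.35 / 0.4650 = 13.66 h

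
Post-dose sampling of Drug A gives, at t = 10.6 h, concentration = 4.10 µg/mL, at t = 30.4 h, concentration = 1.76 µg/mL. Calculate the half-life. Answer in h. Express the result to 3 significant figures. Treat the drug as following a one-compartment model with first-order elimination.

16.2 h

k = ln(C₁/C₂) / (t₂ − t₁) = ln(4.10/1.76) / (30.4 − 10.6)
  = 0.8457 / 19.80 = 0.04271 h⁻¹
t½ = ln2 / k = 0.693147 / 0.04271 = 16.23 h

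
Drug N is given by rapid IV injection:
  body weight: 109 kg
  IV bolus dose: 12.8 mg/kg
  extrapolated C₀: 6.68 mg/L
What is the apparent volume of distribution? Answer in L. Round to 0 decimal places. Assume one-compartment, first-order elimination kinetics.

Dose = 12.8 × 109 = 1395 mg
Vd = Dose / C₀ = 1395 / 6.68 = 208.8 L

209 L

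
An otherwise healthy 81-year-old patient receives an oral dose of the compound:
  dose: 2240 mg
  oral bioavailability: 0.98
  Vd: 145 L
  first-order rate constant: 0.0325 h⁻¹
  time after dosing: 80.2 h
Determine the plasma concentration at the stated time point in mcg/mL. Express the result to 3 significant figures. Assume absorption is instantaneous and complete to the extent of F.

Amount reaching circulation = F × Dose = 0.98 × 2240 = 2195 mg
C₀ = F·Dose / Vd = 2195 / 145 = 15.14 mg/L
C = C₀ · e^(−k·t) = 15.14 × e^(−0.03250 × 80.2)
  = 15.14 × 0.07379 = 1.117 mg/L
(1.117 mg/L = 1.117 mcg/mL)

1.12 mcg/mL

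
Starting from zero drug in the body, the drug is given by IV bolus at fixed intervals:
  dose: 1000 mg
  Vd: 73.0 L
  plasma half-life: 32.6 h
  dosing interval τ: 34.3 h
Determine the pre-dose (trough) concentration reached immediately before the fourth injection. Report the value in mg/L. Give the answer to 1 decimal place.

11.3 mg/L

C₀ per dose = Dose / Vd = 1000 / 73.0 = 13.70 mg/L
k = ln2 / t½ = 0.693147 / 32.6 = 0.02126 h⁻¹
Fraction remaining after one interval: r = e^(−kτ) = e^(−0.02126 × 34.3) = 0.4823
Before dose 4, 3 doses have been given (aged 1τ, 2τ, 3τ).
C_trough = C₀ × (r + r² + … + r^3) = C₀ × r(1−r^3)/(1−r)
        = 13.70 × 0.4823 × (1 − 0.1122) / (1 − 0.4823) = 11.33 mg/L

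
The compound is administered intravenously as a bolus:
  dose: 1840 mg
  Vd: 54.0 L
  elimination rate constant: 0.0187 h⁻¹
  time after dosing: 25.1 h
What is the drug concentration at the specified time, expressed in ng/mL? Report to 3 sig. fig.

C₀ = Dose / Vd = 1840 / 54.0 = 34.07 mg/L
C = C₀ · e^(−k·t) = 34.07 × e^(−0.01870 × 25.1)
  = 34.07 × 0.6254 = 21.31 mg/L
Convert: 21.31 mg/L × 1000 = 21310 ng/mL

21300 ng/mL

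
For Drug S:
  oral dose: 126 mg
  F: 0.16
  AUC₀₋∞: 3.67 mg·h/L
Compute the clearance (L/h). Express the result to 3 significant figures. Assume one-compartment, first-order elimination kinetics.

CL = F·Dose / AUC = 0.16 × 126 / 3.67 = 5.493 L/h

5.49 L/h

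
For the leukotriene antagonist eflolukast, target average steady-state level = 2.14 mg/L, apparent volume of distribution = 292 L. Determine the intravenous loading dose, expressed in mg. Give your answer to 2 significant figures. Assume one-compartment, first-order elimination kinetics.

620 mg

LD = Css × Vd = 2.14 × 292 = 624.9 mg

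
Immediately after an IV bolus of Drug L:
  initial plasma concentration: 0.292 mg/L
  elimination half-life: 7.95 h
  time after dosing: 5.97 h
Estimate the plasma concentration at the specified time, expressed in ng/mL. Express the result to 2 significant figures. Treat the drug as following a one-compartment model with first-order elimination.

170 ng/mL

k = ln2 / t½ = 0.693147 / 7.95 = 0.08719 h⁻¹
C = C₀ · e^(−k·t) = 0.2920 × e^(−0.08719 × 5.97)
  = 0.2920 × 0.5942 = 0.1735 mg/L
Convert: 0.1735 mg/L × 1000 = 173.5 ng/mL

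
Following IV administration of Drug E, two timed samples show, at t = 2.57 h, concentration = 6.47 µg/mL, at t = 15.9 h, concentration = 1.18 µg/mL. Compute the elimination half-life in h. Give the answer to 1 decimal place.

5.4 h

k = ln(C₁/C₂) / (t₂ − t₁) = ln(6.47/1.18) / (15.9 − 2.57)
  = 1.702 / 13.33 = 0.1277 h⁻¹
t½ = ln2 / k = 0.693147 / 0.1277 = 5.428 h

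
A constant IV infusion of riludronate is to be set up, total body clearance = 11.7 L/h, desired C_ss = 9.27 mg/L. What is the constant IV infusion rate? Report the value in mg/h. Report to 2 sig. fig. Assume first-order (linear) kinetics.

At steady state, infusion rate R₀ = Css × CL = 9.27 × 11.70 = 108.5 mg/h

110 mg/h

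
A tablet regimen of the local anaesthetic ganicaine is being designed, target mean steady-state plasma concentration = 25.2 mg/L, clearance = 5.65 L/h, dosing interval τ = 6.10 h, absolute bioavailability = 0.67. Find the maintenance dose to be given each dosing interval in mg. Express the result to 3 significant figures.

At steady state, F × (Dose/τ) = Css × CL.
Dose = Css × CL × τ / F = 25.2 × 5.650 × 6.10 / 0.67 = 1296 mg

1300 mg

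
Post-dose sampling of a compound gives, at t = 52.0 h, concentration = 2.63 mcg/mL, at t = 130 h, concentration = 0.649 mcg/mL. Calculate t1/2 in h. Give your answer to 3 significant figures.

38.6 h

k = ln(C₁/C₂) / (t₂ − t₁) = ln(2.63/0.649) / (130 − 52.0)
  = 1.399 / 78.00 = 0.01794 h⁻¹
t½ = ln2 / k = 0.693147 / 0.01794 = 38.64 h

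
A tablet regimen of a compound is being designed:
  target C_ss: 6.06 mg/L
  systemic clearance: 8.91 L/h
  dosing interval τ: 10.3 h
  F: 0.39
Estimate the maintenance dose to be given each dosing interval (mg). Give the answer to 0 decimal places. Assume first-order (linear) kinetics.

At steady state, F × (Dose/τ) = Css × CL.
Dose = Css × CL × τ / F = 6.06 × 8.910 × 10.3 / 0.39 = 1426 mg

1426 mg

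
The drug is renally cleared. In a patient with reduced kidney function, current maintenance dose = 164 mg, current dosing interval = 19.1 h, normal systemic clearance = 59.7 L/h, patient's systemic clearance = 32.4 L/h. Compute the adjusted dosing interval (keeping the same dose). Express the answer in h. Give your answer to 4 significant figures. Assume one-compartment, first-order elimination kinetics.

35.19 h

To keep the same average steady-state level, dosing rate must scale with clearance.
CL ratio = 32.4 / 59.7 = 0.5427
New interval (same dose) = 19.1 / 0.5427 = 35.19 h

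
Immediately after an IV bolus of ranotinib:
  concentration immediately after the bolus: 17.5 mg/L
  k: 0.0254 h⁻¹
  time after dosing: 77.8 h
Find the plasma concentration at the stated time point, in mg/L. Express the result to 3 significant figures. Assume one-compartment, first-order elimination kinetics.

2.43 mg/L

C = C₀ · e^(−k·t) = 17.50 × e^(−0.02540 × 77.8)
  = 17.50 × 0.1386 = 2.426 mg/L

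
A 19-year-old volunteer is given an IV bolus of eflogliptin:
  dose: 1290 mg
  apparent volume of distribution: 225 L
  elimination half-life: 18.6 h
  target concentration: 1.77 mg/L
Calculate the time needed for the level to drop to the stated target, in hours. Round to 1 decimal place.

C₀ = Dose / Vd = 1290 / 225 = 5.733 mg/L
k = ln2 / t½ = 0.693147 / 18.6 = 0.03727 h⁻¹
t = ln(C₀ / C) / k = ln(5.733 / 1.77) / 0.03727
  = ln(3.239) / 0.03727 = 1.175 / 0.03727 = 31.53 h

31.5 h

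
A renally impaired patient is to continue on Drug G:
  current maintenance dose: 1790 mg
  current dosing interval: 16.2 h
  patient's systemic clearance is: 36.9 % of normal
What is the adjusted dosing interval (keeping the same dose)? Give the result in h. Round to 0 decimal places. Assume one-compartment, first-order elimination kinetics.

44 h

To keep the same average steady-state level, dosing rate must scale with clearance.
CL ratio = 36.9 / 100 = 0.3690
New interval (same dose) = 16.2 / 0.3690 = 43.90 h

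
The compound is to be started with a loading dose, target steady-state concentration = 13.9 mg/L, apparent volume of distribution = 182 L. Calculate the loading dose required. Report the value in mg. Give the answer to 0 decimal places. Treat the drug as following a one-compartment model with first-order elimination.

LD = Css × Vd = 13.9 × 182 = 2530 mg

2530 mg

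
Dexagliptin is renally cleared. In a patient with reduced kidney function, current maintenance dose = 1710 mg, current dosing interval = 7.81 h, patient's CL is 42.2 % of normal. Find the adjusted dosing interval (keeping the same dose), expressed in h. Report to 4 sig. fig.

To keep the same average steady-state level, dosing rate must scale with clearance.
CL ratio = 42.2 / 100 = 0.4220
New interval (same dose) = 7.81 / 0.4220 = 18.51 h

18.51 h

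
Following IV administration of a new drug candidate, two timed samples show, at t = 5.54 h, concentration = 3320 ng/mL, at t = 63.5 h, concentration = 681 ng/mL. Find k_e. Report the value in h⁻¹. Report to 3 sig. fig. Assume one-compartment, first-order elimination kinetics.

0.0273 h⁻¹

k = ln(C₁/C₂) / (t₂ − t₁) = ln(3320/681) / (63.5 − 5.54)
  = 1.584 / 57.96 = 0.02733 h⁻¹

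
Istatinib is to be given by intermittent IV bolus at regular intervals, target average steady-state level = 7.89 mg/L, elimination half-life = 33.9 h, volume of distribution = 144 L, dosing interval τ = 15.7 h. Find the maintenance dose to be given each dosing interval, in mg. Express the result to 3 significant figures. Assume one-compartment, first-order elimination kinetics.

k = ln2 / t½ = 0.693147 / 33.9 = 0.02045 h⁻¹
CL = k × Vd = 0.02045 × 144 = 2.945 L/h
At steady state, Dose/τ = Css × CL.
Dose = Css × CL × τ = 7.89 × 2.945 × 15.7 = 364.8 mg

365 mg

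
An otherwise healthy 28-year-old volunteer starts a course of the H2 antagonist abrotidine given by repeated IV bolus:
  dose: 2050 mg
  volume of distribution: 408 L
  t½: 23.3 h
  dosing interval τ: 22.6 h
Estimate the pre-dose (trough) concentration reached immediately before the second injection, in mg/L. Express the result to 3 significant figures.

2.57 mg/L

C₀ per dose = Dose / Vd = 2050 / 408 = 5.025 mg/L
k = ln2 / t½ = 0.693147 / 23.3 = 0.02975 h⁻¹
Fraction remaining after one interval: r = e^(−kτ) = e^(−0.02975 × 22.6) = 0.5105
Before dose 2, 1 dose has been given (aged 1τ).
C_trough = C₀ × r = 5.025 × 0.5105 = 2.565 mg/L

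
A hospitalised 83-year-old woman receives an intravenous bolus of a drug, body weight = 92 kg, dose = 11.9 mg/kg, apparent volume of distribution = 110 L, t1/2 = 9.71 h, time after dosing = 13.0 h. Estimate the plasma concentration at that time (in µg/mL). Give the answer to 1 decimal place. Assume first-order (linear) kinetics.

3.9 µg/mL

Total dose = 11.9 × 92 = 1095 mg
C₀ = Dose / Vd = 1095 / 110 = 9.955 mg/L
k = ln2 / t½ = 0.693147 / 9.71 = 0.07138 h⁻¹
C = C₀ · e^(−k·t) = 9.955 × e^(−0.07138 × 13.0)
  = 9.955 × 0.3954 = 3.936 mg/L
(3.936 mg/L = 3.936 µg/mL)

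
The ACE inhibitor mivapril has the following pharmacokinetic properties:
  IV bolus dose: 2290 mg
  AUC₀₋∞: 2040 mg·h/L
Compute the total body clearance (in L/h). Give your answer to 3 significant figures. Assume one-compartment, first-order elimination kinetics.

CL = Dose / AUC = 2290 / 2040 = 1.123 L/h

1.12 L/h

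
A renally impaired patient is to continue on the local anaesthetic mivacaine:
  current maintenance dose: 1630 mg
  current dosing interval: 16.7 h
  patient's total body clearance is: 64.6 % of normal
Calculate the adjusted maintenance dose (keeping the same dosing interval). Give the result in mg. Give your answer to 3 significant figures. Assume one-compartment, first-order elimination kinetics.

1050 mg

To keep the same average steady-state level, dosing rate must scale with clearance.
CL ratio = 64.6 / 100 = 0.6460
New dose (same interval) = 1630 × 0.6460 = 1053 mg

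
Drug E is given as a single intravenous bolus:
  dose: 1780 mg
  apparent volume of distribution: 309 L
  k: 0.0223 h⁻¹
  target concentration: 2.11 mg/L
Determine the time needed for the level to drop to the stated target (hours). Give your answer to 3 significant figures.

45.0 h

C₀ = Dose / Vd = 1780 / 309 = 5.761 mg/L
t = ln(C₀ / C) / k = ln(5.761 / 2.11) / 0.02230
  = ln(2.730) / 0.02230 = 1.004 / 0.02230 = 45.02 h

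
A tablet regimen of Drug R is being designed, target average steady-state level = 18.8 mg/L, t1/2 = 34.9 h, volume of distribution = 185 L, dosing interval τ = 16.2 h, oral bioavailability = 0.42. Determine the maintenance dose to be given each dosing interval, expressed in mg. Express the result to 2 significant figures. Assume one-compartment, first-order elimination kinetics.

2700 mg

k = ln2 / t½ = 0.693147 / 34.9 = 0.01986 h⁻¹
CL = k × Vd = 0.01986 × 185 = 3.674 L/h
At steady state, F × (Dose/τ) = Css × CL.
Dose = Css × CL × τ / F = 18.8 × 3.674 × 16.2 / 0.42 = 2664 mg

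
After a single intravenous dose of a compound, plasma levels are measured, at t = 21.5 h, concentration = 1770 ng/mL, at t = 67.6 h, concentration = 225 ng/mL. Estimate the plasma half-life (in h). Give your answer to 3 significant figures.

k = ln(C₁/C₂) / (t₂ − t₁) = ln(1770/225) / (67.6 − 21.5)
  = 2.063 / 46.10 = 0.04475 h⁻¹
t½ = ln2 / k = 0.693147 / 0.04475 = 15.49 h

15.5 h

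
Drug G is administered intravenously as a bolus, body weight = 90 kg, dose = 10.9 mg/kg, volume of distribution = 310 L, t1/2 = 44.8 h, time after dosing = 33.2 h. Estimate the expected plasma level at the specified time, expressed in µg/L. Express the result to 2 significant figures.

1900 µg/L

Total dose = 10.9 × 90 = 981.0 mg
C₀ = Dose / Vd = 981.0 / 310 = 3.165 mg/L
k = ln2 / t½ = 0.693147 / 44.8 = 0.01547 h⁻¹
C = C₀ · e^(−k·t) = 3.165 × e^(−0.01547 × 33.2)
  = 3.165 × 0.5983 = 1.894 mg/L
Convert: 1.894 mg/L × 1000 = 1894 µg/L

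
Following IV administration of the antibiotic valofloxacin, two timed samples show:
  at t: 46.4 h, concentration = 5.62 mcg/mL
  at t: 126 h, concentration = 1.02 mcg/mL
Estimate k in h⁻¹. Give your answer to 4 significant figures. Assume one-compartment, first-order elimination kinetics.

0.02144 h⁻¹

k = ln(C₁/C₂) / (t₂ − t₁) = ln(5.62/1.02) / (126 − 46.4)
  = 1.707 / 79.60 = 0.02144 h⁻¹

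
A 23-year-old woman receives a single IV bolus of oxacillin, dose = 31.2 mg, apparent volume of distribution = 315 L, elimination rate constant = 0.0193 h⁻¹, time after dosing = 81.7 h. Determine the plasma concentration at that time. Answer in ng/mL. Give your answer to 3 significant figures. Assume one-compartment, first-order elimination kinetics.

C₀ = Dose / Vd = 31.20 / 315 = 0.09905 mg/L
C = C₀ · e^(−k·t) = 0.09905 × e^(−0.01930 × 81.7)
  = 0.09905 × 0.2066 = 0.02046 mg/L
Convert: 0.02046 mg/L × 1000 = 20.46 ng/mL

20.5 ng/mL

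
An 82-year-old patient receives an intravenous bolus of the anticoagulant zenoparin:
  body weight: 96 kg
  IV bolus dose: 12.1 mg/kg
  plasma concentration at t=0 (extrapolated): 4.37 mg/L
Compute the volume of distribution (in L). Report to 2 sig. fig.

270 L

Dose = 12.1 × 96 = 1162 mg
Vd = Dose / C₀ = 1162 / 4.37 = 265.9 L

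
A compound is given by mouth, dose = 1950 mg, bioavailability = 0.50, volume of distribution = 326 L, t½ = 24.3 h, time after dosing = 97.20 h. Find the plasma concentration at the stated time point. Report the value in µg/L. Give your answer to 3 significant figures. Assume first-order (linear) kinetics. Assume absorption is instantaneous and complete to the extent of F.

Amount reaching circulation = F × Dose = 0.50 × 1950 = 975.0 mg
C₀ = F·Dose / Vd = 975.0 / 326 = 2.991 mg/L
k = ln2 / t½ = 0.693147 / 24.3 = 0.02852 h⁻¹
t / t½ = 97.20 / 24.3 = 4 half-lives
C = C₀ × (1/2)^4 = 2.991 × 0.06250 = 0.1869 mg/L
Convert: 0.1869 mg/L × 1000 = 186.9 µg/L

187 µg/L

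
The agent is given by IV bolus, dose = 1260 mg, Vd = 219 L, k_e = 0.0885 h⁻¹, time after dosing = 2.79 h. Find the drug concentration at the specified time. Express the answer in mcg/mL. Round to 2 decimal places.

4.49 mcg/mL

C₀ = Dose / Vd = 1260 / 219 = 5.753 mg/L
C = C₀ · e^(−k·t) = 5.753 × e^(−0.08850 × 2.79)
  = 5.753 × 0.7812 = 4.494 mg/L
(4.494 mg/L = 4.494 mcg/mL)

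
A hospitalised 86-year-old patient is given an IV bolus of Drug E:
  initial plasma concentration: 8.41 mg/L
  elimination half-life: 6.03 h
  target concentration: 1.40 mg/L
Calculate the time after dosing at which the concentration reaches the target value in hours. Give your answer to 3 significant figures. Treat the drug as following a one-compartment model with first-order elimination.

k = ln2 / t½ = 0.693147 / 6.03 = 0.1149 h⁻¹
t = ln(C₀ / C) / k = ln(8.410 / 1.40) / 0.1149
  = ln(6.007) / 0.1149 = 1.793 / 0.1149 = 15.60 h

15.6 h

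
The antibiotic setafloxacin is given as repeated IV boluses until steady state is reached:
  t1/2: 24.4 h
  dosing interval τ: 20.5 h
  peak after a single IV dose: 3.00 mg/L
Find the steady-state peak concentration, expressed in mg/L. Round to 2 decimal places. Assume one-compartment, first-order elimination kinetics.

6.80 mg/L

k = ln2 / t½ = 0.693147 / 24.4 = 0.02841 h⁻¹
e^(−kτ) = e^(−0.02841 × 20.5) = 0.5586
Accumulation ratio R = 1 / (1 − e^(−kτ)) = 1 / (1 − 0.5586) = 2.266
Steady-state peak = C₀ × R = 3.00 × 2.266 = 6.798 mg/L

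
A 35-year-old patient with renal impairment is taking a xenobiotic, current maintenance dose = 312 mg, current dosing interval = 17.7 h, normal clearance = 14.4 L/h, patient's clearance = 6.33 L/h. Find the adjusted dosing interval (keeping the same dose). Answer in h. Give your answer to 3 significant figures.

To keep the same average steady-state level, dosing rate must scale with clearance.
CL ratio = 6.33 / 14.4 = 0.4396
New interval (same dose) = 17.7 / 0.4396 = 40.26 h

40.3 h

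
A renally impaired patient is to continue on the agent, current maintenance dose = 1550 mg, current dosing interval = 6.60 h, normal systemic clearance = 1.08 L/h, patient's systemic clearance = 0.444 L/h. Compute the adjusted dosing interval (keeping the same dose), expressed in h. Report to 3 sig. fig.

16.1 h

To keep the same average steady-state level, dosing rate must scale with clearance.
CL ratio = 0.444 / 1.08 = 0.4111
New interval (same dose) = 6.60 / 0.4111 = 16.05 h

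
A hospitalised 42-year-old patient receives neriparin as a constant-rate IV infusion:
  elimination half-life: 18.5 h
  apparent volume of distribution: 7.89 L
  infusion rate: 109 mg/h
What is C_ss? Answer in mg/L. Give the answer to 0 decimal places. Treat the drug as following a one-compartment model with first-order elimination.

369 mg/L

k = ln2 / t½ = 0.693147 / 18.5 = 0.03747 h⁻¹
CL = k × Vd = 0.03747 × 7.89 = 0.2956 L/h
At steady state Css = R₀ / CL = 109 / 0.2956 = 368.7 mg/L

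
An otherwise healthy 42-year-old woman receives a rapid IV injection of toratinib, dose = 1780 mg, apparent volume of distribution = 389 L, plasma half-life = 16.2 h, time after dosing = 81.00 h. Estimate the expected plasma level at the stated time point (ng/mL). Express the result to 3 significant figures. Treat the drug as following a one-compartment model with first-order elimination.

143 ng/mL

C₀ = Dose / Vd = 1780 / 389 = 4.576 mg/L
k = ln2 / t½ = 0.693147 / 16.2 = 0.04279 h⁻¹
t / t½ = 81.00 / 16.2 = 5 half-lives
C = C₀ × (1/2)^5 = 4.576 × 0.03125 = 0.1430 mg/L
Convert: 0.1430 mg/L × 1000 = 143.0 ng/mL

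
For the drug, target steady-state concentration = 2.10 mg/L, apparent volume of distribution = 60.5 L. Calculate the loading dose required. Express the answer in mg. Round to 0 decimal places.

LD = Css × Vd = 2.10 × 60.5 = 127.1 mg

127 mg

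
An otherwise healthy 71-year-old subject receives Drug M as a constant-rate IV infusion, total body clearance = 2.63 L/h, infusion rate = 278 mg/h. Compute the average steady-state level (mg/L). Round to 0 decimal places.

At steady state Css = R₀ / CL = 278 / 2.630 = 105.7 mg/L

106 mg/L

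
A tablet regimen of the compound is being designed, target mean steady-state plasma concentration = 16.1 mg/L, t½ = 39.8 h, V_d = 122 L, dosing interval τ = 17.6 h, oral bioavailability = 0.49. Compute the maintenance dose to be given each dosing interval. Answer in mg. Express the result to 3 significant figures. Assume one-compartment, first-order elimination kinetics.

1230 mg

k = ln2 / t½ = 0.693147 / 39.8 = 0.01742 h⁻¹
CL = k × Vd = 0.01742 × 122 = 2.125 L/h
At steady state, F × (Dose/τ) = Css × CL.
Dose = Css × CL × τ / F = 16.1 × 2.125 × 17.6 / 0.49 = 1229 mg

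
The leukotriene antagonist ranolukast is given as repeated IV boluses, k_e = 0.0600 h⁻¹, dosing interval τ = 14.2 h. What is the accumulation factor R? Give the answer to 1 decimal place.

1.7

e^(−kτ) = e^(−0.06000 × 14.2) = 0.4266
Accumulation ratio R = 1 / (1 − e^(−kτ)) = 1 / (1 − 0.4266) = 1.744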